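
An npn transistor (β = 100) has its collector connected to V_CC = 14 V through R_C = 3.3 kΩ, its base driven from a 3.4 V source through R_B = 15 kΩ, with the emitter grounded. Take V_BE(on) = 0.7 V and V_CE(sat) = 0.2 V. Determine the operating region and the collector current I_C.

saturation; I_C ≈ 4.2 mA

Assume active: I_B = (3.4 − 0.7)/15 = 0.18 mA, giving I_C = β·I_B = 18 mA.
But then V_CE = 14 − 18×3.3 = -45.4 V < V_CE(sat) = 0.2 V — impossible in the active region.
So the transistor is saturated. With V_CE = 0.2 V, I_C = (V_CC − 0.2)/R_C = 13.8/3.3 = 4.18 mA.
Check: β·I_B = 18 mA > I_C = 4.18 mA, confirming saturation.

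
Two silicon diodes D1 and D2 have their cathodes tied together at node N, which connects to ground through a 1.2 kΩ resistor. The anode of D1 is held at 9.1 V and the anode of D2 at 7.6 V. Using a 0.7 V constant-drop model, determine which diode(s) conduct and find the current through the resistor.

Only D1 conducts; I_R ≈ 7 mA

Assume both conduct. Then node N would need to be at both 9.1−0.7 = 8.4 V and 7.6−0.7 = 6.9 V, which is impossible.
Assume only D1 conducts: V_N = 9.1 − 0.7 = 8.4 V, so I_R = 8.4/1.2 = 7 mA.
Check D2: its anode-to-cathode voltage is 7.6 − 8.4 = -0.8 V < 0.7 V, so it is off. The assumption is consistent.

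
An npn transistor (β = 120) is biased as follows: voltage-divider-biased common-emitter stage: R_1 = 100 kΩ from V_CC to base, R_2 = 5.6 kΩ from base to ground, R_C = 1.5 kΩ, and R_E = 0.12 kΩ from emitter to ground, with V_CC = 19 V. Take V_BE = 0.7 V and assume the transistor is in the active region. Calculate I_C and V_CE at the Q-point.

Thevenize the base divider: V_Th = V_CC·R_2/(R_1+R_2) = 19×5.6/106 = 1.01 V, R_Th = R_1‖R_2 = 5.3 kΩ.
Base-emitter loop: V_Th = I_B·R_Th + V_BE + (β+1)I_B·R_E, so I_B = (1.01 − 0.7) / (5.3 + 121×0.12) = 0.0155 mA.
I_C = β·I_B = 120×0.0155 = 1.86 mA, and I_E = (β+1)I_B = 1.88 mA.
V_CE = V_CC − I_C·R_C − I_E·R_E = 19 − 1.86×1.5 − 1.88×0.12 = 16 V.
V_CE = 16 V > 0.2 V confirms active-region operation.

I_C ≈ 1.9 mA, V_CE ≈ 16 V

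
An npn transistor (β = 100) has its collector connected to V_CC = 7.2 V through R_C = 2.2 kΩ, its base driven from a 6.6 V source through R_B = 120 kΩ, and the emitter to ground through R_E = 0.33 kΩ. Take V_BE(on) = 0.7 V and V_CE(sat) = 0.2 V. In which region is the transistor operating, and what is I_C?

saturation; I_C ≈ 2.8 mA

Assume active: I_B = (6.6 − 0.7)/(120 + 101×0.33) = 0.0385 mA, I_C = β·I_B = 3.85 mA.
Then V_CE = 7.2 − 3.85×2.2 − 3.89×0.33 = -2.55 V < 0.2 V — the active assumption fails.
Re-solve with V_CE = 0.2 V. KCL at the emitter: V_E/R_E = (V_BB−0.7−V_E)/R_B + (V_CC−0.2−V_E)/R_C, giving V_E = 0.925 V.
I_C = (V_CC − 0.2 − V_E)/R_C = (7 − 0.925)/2.2 = 2.76 mA.
Check: I_B = (5.9 − 0.925)/120 = 0.0415 mA, and β·I_B = 4.15 mA > I_C, confirming saturation.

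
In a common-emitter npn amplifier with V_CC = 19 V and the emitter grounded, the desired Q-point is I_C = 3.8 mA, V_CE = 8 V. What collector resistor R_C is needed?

Collector loop: V_CC = I_C·R_C + V_CE.
R_C = (V_CC − V_CE)/I_C = (19 − 8)/3.8 = 2.89 kΩ.

R_C ≈ 2.9 kΩ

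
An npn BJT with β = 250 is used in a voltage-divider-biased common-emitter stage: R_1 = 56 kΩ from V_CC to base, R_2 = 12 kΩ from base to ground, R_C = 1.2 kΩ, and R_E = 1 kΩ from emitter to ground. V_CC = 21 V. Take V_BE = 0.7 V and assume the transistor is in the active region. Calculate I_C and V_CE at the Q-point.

Thevenize the base divider: V_Th = V_CC·R_2/(R_1+R_2) = 21×12/68 = 3.71 V, R_Th = R_1‖R_2 = 9.88 kΩ.
Base-emitter loop: V_Th = I_B·R_Th + V_BE + (β+1)I_B·R_E, so I_B = (3.71 − 0.7) / (9.88 + 251×1) = 0.0115 mA.
I_C = β·I_B = 250×0.0115 = 2.88 mA, and I_E = (β+1)I_B = 2.89 mA.
V_CE = V_CC − I_C·R_C − I_E·R_E = 21 − 2.88×1.2 − 2.89×1 = 14.7 V.
V_CE = 14.7 V > 0.2 V confirms active-region operation.

I_C ≈ 2.9 mA, V_CE ≈ 15 V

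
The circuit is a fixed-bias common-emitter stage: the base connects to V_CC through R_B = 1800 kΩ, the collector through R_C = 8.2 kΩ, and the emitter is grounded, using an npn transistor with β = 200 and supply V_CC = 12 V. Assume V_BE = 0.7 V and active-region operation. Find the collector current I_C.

Base loop: V_CC = I_B·R_B + V_BE, so I_B = (12 − 0.7)/1800 kΩ = 0.00628 mA.
In the active region I_C = β·I_B = 200 × 0.00628 = 1.26 mA.
Collector loop: V_CE = V_CC − I_C·R_C = 12 − 1.26×8.2 = 1.7 V.
Since V_CE = 1.7 V > V_CE(sat) ≈ 0.2 V, the transistor is in the active region as assumed.

I_C ≈ 1.3 mA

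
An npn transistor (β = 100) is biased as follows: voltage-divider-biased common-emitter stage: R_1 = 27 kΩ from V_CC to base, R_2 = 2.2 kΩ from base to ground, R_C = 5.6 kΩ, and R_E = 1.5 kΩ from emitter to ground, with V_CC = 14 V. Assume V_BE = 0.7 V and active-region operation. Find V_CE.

Thevenize the base divider: V_Th = V_CC·R_2/(R_1+R_2) = 14×2.2/29.2 = 1.05 V, R_Th = R_1‖R_2 = 2.03 kΩ.
Base-emitter loop: V_Th = I_B·R_Th + V_BE + (β+1)I_B·R_E, so I_B = (1.05 − 0.7) / (2.03 + 101×1.5) = 0.00231 mA.
I_C = β·I_B = 100×0.00231 = 0.231 mA, and I_E = (β+1)I_B = 0.233 mA.
V_CE = V_CC − I_C·R_C − I_E·R_E = 14 − 0.231×5.6 − 0.233×1.5 = 12.4 V.
V_CE = 12.4 V > 0.2 V confirms active-region operation.

V_CE ≈ 12 V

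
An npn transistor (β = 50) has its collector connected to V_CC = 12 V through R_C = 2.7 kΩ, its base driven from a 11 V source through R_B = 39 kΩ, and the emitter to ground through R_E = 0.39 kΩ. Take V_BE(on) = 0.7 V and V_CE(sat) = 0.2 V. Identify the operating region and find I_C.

saturation; I_C ≈ 3.8 mA

Assume active: I_B = (11 − 0.7)/(39 + 51×0.39) = 0.175 mA, I_C = β·I_B = 8.75 mA.
Then V_CE = 12 − 8.75×2.7 − 8.92×0.39 = -15.1 V < 0.2 V — the active assumption fails.
Re-solve with V_CE = 0.2 V. KCL at the emitter: V_E/R_E = (V_BB−0.7−V_E)/R_B + (V_CC−0.2−V_E)/R_C, giving V_E = 1.57 V.
I_C = (V_CC − 0.2 − V_E)/R_C = (11.8 − 1.57)/2.7 = 3.79 mA.
Check: I_B = (10.3 − 1.57)/39 = 0.224 mA, and β·I_B = 11.2 mA > I_C, confirming saturation.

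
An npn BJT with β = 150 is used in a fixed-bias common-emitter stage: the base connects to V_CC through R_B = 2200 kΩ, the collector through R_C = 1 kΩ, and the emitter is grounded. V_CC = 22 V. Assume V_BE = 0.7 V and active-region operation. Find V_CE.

V_CE ≈ 21 V

Base loop: V_CC = I_B·R_B + V_BE, so I_B = (22 − 0.7)/2200 kΩ = 0.00968 mA.
In the active region I_C = β·I_B = 150 × 0.00968 = 1.45 mA.
Collector loop: V_CE = V_CC − I_C·R_C = 22 − 1.45×1 = 20.5 V.
Since V_CE = 20.5 V > V_CE(sat) ≈ 0.2 V, the transistor is in the active region as assumed.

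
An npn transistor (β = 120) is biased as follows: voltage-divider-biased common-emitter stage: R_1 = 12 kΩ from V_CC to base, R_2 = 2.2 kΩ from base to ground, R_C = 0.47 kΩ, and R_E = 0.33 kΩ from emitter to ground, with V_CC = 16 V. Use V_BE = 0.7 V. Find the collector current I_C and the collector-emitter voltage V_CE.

I_C ≈ 5.1 mA, V_CE ≈ 12 V

Thevenize the base divider: V_Th = V_CC·R_2/(R_1+R_2) = 16×2.2/14.2 = 2.48 V, R_Th = R_1‖R_2 = 1.86 kΩ.
Base-emitter loop: V_Th = I_B·R_Th + V_BE + (β+1)I_B·R_E, so I_B = (2.48 − 0.7) / (1.86 + 121×0.33) = 0.0426 mA.
I_C = β·I_B = 120×0.0426 = 5.11 mA, and I_E = (β+1)I_B = 5.15 mA.
V_CE = V_CC − I_C·R_C − I_E·R_E = 16 − 5.11×0.47 − 5.15×0.33 = 11.9 V.
V_CE = 11.9 V > 0.2 V confirms active-region operation.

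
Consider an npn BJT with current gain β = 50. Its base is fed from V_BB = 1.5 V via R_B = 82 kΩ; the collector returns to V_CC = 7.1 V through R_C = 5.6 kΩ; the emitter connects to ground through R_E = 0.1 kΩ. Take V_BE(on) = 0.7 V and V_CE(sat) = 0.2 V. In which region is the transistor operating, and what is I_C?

active; I_C ≈ 0.46 mA

Assume active. Base-emitter loop: I_B = (V_BB − V_BE)/(R_B + (β+1)R_E) = (1.5 − 0.7)/(82 + 51×0.1) = 0.00918 mA.
I_C = β·I_B = 50×0.00918 = 0.459 mA.
V_CE = V_CC − I_C·R_C − I_E·R_E = 7.1 − 0.459×5.6 − 0.468×0.1 = 4.48 V > V_CE(sat), so the active-region assumption holds.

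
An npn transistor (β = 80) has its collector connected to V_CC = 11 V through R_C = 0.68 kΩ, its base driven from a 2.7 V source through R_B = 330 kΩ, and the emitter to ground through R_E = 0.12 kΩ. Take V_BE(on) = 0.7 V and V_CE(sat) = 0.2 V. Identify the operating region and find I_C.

active; I_C ≈ 0.47 mA

Assume active. Base-emitter loop: I_B = (V_BB − V_BE)/(R_B + (β+1)R_E) = (2.7 − 0.7)/(330 + 81×0.12) = 0.00589 mA.
I_C = β·I_B = 80×0.00589 = 0.471 mA.
V_CE = V_CC − I_C·R_C − I_E·R_E = 11 − 0.471×0.68 − 0.477×0.12 = 10.6 V > V_CE(sat), so the active-region assumption holds.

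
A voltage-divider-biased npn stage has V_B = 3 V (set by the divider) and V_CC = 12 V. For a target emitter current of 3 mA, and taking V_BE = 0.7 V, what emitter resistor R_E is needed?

R_E ≈ 0.77 kΩ

V_E = V_B − V_BE = 3 − 0.7 = 2.3 V.
R_E = V_E / I_E = 2.3 / 3 = 0.767 kΩ.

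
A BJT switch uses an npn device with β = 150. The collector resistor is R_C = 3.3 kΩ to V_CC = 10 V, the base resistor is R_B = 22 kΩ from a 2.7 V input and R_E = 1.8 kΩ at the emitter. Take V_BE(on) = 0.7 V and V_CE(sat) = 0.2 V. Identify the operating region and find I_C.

active; I_C ≈ 1 mA

Assume active. Base-emitter loop: I_B = (V_BB − V_BE)/(R_B + (β+1)R_E) = (2.7 − 0.7)/(22 + 151×1.8) = 0.00681 mA.
I_C = β·I_B = 150×0.00681 = 1.02 mA.
V_CE = V_CC − I_C·R_C − I_E·R_E = 10 − 1.02×3.3 − 1.03×1.8 = 4.78 V > V_CE(sat), so the active-region assumption holds.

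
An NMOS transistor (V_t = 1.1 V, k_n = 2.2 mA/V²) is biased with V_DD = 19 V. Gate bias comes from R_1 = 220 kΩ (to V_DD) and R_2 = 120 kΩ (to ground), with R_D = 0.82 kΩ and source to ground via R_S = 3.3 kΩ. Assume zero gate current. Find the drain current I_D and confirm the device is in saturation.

V_G = V_DD·R_2/(R_1+R_2) = 19×120/340 = 6.71 V.
Assume saturation: I_D = (k_n/2)(V_GS − V_t)² with V_GS = V_G − I_D·R_S = 6.71 − 3.3·I_D.
Substituting gives 12·I_D² − 41.7·I_D + 34.6 = 0, with roots I_D = 1.36 or 2.12 mA.
The root I_D = 2.12 mA gives V_GS = -0.288 V ≤ V_t, so take I_D = 1.36 mA.
Then V_GS = 2.21 V and V_DS = V_DD − I_D(R_D+R_S) = 19 − 1.36×4.12 = 13.4 V.
Saturation requires V_DS ≥ V_GS − V_t = 1.11 V; 13.4 ≥ 1.11 ✓.

I_D ≈ 1.4 mA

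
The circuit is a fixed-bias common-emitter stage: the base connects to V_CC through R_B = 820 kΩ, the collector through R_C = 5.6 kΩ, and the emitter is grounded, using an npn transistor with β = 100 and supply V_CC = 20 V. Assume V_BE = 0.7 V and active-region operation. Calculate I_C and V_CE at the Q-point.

I_C ≈ 2.4 mA, V_CE ≈ 6.8 V

Base loop: V_CC = I_B·R_B + V_BE, so I_B = (20 − 0.7)/820 kΩ = 0.0235 mA.
In the active region I_C = β·I_B = 100 × 0.0235 = 2.35 mA.
Collector loop: V_CE = V_CC − I_C·R_C = 20 − 2.35×5.6 = 6.82 V.
Since V_CE = 6.82 V > V_CE(sat) ≈ 0.2 V, the transistor is in the active region as assumed.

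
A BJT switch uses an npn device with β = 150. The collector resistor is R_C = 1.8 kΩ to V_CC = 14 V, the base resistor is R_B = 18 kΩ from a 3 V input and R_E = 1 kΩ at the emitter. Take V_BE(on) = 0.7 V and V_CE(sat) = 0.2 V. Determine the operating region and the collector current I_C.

active; I_C ≈ 2 mA

Assume active. Base-emitter loop: I_B = (V_BB − V_BE)/(R_B + (β+1)R_E) = (3 − 0.7)/(18 + 151×1) = 0.0136 mA.
I_C = β·I_B = 150×0.0136 = 2.04 mA.
V_CE = V_CC − I_C·R_C − I_E·R_E = 14 − 2.04×1.8 − 2.06×1 = 8.27 V > V_CE(sat), so the active-region assumption holds.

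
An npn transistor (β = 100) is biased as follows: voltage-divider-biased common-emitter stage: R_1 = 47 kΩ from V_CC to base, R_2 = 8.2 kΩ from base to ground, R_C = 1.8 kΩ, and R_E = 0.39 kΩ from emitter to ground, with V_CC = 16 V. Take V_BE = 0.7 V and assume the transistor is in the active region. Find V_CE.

V_CE ≈ 8.1 V

Thevenize the base divider: V_Th = V_CC·R_2/(R_1+R_2) = 16×8.2/55.2 = 2.38 V, R_Th = R_1‖R_2 = 6.98 kΩ.
Base-emitter loop: V_Th = I_B·R_Th + V_BE + (β+1)I_B·R_E, so I_B = (2.38 − 0.7) / (6.98 + 101×0.39) = 0.0362 mA.
I_C = β·I_B = 100×0.0362 = 3.62 mA, and I_E = (β+1)I_B = 3.65 mA.
V_CE = V_CC − I_C·R_C − I_E·R_E = 16 − 3.62×1.8 − 3.65×0.39 = 8.07 V.
V_CE = 8.07 V > 0.2 V confirms active-region operation.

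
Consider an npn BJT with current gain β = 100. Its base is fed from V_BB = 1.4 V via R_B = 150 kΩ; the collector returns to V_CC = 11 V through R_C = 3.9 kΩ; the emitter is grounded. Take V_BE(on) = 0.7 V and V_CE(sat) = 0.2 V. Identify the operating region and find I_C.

active; I_C ≈ 0.47 mA

Assume active. Base-emitter loop: I_B = (V_BB − V_BE)/R_B = (1.4 − 0.7)/150 = 0.00467 mA.
I_C = β·I_B = 100×0.00467 = 0.467 mA.
V_CE = V_CC − I_C·R_C = 11 − 0.467×3.9 = 9.18 V > V_CE(sat), so the active-region assumption holds.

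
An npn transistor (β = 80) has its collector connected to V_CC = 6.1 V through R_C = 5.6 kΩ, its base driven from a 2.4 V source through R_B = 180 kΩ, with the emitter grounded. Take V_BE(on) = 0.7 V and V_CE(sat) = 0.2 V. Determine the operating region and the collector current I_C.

Assume active. Base-emitter loop: I_B = (V_BB − V_BE)/R_B = (2.4 − 0.7)/180 = 0.00944 mA.
I_C = β·I_B = 80×0.00944 = 0.756 mA.
V_CE = V_CC − I_C·R_C = 6.1 − 0.756×5.6 = 1.87 V > V_CE(sat), so the active-region assumption holds.

active; I_C ≈ 0.76 mA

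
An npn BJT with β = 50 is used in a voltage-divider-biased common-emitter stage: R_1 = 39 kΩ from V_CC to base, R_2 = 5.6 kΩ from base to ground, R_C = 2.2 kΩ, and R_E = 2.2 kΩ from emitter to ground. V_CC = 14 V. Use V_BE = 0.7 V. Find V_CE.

Thevenize the base divider: V_Th = V_CC·R_2/(R_1+R_2) = 14×5.6/44.6 = 1.76 V, R_Th = R_1‖R_2 = 4.9 kΩ.
Base-emitter loop: V_Th = I_B·R_Th + V_BE + (β+1)I_B·R_E, so I_B = (1.76 − 0.7) / (4.9 + 51×2.2) = 0.00903 mA.
I_C = β·I_B = 50×0.00903 = 0.452 mA, and I_E = (β+1)I_B = 0.461 mA.
V_CE = V_CC − I_C·R_C − I_E·R_E = 14 − 0.452×2.2 − 0.461×2.2 = 12 V.
V_CE = 12 V > 0.2 V confirms active-region operation.

V_CE ≈ 12 V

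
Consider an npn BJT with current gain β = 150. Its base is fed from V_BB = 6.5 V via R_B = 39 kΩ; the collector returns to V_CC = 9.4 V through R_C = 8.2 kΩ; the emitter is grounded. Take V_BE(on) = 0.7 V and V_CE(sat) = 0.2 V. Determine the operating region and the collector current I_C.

Assume active: I_B = (6.5 − 0.7)/39 = 0.149 mA, giving I_C = β·I_B = 22.3 mA.
But then V_CE = 9.4 − 22.3×8.2 = -174 V < V_CE(sat) = 0.2 V — impossible in the active region.
So the transistor is saturated. With V_CE = 0.2 V, I_C = (V_CC − 0.2)/R_C = 9.2/8.2 = 1.12 mA.
Check: β·I_B = 22.3 mA > I_C = 1.12 mA, confirming saturation.

saturation; I_C ≈ 1.1 mA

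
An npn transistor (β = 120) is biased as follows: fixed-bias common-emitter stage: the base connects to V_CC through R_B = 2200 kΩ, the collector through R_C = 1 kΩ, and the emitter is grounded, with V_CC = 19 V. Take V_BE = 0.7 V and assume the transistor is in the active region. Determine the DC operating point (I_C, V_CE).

I_C ≈ 1 mA, V_CE ≈ 18 V

Base loop: V_CC = I_B·R_B + V_BE, so I_B = (19 − 0.7)/2200 kΩ = 0.00832 mA.
In the active region I_C = β·I_B = 120 × 0.00832 = 0.998 mA.
Collector loop: V_CE = V_CC − I_C·R_C = 19 − 0.998×1 = 18 V.
Since V_CE = 18 V > V_CE(sat) ≈ 0.2 V, the transistor is in the active region as assumed.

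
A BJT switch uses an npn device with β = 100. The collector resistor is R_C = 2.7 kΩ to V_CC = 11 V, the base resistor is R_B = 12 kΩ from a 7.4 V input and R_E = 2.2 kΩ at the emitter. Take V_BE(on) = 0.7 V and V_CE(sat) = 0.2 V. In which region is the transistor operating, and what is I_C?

saturation; I_C ≈ 2.1 mA

Assume active: I_B = (7.4 − 0.7)/(12 + 101×2.2) = 0.0286 mA, I_C = β·I_B = 2.86 mA.
Then V_CE = 11 − 2.86×2.7 − 2.89×2.2 = -3.08 V < 0.2 V — the active assumption fails.
Re-solve with V_CE = 0.2 V. KCL at the emitter: V_E/R_E = (V_BB−0.7−V_E)/R_B + (V_CC−0.2−V_E)/R_C, giving V_E = 5.02 V.
I_C = (V_CC − 0.2 − V_E)/R_C = (10.8 − 5.02)/2.7 = 2.14 mA.
Check: I_B = (6.7 − 5.02)/12 = 0.14 mA, and β·I_B = 14 mA > I_C, confirming saturation.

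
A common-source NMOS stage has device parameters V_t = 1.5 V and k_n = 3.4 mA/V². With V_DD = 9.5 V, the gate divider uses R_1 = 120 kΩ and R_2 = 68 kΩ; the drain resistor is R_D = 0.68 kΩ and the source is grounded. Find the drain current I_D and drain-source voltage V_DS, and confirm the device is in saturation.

V_G = V_DD·R_2/(R_1+R_2) = 9.5×68/188 = 3.44 V. With the source grounded, V_GS = V_G = 3.44 V.
Assume saturation: I_D = (k_n/2)(V_GS − V_t)² = (3.4/2)×(3.44 − 1.5)² = 1.7×1.94² = 6.37 mA.
V_DS = V_DD − I_D·R_D = 9.5 − 6.37×0.68 = 5.17 V.
Saturation requires V_DS ≥ V_GS − V_t = 1.94 V; 5.17 ≥ 1.94 ✓.

I_D ≈ 6.4 mA, V_DS ≈ 5.2 V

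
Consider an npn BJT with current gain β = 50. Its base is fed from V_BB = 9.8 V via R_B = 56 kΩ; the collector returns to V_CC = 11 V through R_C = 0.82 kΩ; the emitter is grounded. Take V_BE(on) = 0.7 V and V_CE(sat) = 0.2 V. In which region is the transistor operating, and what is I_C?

Assume active. Base-emitter loop: I_B = (V_BB − V_BE)/R_B = (9.8 − 0.7)/56 = 0.163 mA.
I_C = β·I_B = 50×0.163 = 8.13 mA.
V_CE = V_CC − I_C·R_C = 11 − 8.13×0.82 = 4.34 V > V_CE(sat), so the active-region assumption holds.

active; I_C ≈ 8.1 mA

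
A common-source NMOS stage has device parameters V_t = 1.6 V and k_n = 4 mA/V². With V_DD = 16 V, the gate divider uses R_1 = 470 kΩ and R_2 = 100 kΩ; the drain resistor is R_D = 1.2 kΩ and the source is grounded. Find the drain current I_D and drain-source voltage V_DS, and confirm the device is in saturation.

V_G = V_DD·R_2/(R_1+R_2) = 16×100/570 = 2.81 V. With the source grounded, V_GS = V_G = 2.81 V.
Assume saturation: I_D = (k_n/2)(V_GS − V_t)² = (4/2)×(2.81 − 1.6)² = 2×1.21² = 2.91 mA.
V_DS = V_DD − I_D·R_D = 16 − 2.91×1.2 = 12.5 V.
Saturation requires V_DS ≥ V_GS − V_t = 1.21 V; 12.5 ≥ 1.21 ✓.

I_D ≈ 2.9 mA, V_DS ≈ 13 V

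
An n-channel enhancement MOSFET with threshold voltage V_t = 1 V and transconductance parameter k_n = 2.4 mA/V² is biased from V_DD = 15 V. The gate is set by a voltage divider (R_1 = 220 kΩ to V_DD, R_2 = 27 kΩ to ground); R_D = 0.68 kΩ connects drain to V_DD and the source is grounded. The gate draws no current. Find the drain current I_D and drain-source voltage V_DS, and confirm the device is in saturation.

I_D ≈ 0.49 mA, V_DS ≈ 15 V

V_G = V_DD·R_2/(R_1+R_2) = 15×27/247 = 1.64 V. With the source grounded, V_GS = V_G = 1.64 V.
Assume saturation: I_D = (k_n/2)(V_GS − V_t)² = (2.4/2)×(1.64 − 1)² = 1.2×0.64² = 0.491 mA.
V_DS = V_DD − I_D·R_D = 15 − 0.491×0.68 = 14.7 V.
Saturation requires V_DS ≥ V_GS − V_t = 0.64 V; 14.7 ≥ 0.64 ✓.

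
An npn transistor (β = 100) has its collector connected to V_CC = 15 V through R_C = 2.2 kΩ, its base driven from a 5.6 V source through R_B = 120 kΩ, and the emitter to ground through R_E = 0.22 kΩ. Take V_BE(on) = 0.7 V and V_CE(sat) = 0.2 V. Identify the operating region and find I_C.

Assume active. Base-emitter loop: I_B = (V_BB − V_BE)/(R_B + (β+1)R_E) = (5.6 − 0.7)/(120 + 101×0.22) = 0.0345 mA.
I_C = β·I_B = 100×0.0345 = 3.45 mA.
V_CE = V_CC − I_C·R_C − I_E·R_E = 15 − 3.45×2.2 − 3.48×0.22 = 6.65 V > V_CE(sat), so the active-region assumption holds.

active; I_C ≈ 3.4 mA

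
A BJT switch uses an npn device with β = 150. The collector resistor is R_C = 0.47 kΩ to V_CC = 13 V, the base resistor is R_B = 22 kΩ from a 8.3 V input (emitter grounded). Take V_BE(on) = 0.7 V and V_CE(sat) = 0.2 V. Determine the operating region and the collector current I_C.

Assume active: I_B = (8.3 − 0.7)/22 = 0.345 mA, giving I_C = β·I_B = 51.8 mA.
But then V_CE = 13 − 51.8×0.47 = -11.4 V < V_CE(sat) = 0.2 V — impossible in the active region.
So the transistor is saturated. With V_CE = 0.2 V, I_C = (V_CC − 0.2)/R_C = 12.8/0.47 = 27.2 mA.
Check: β·I_B = 51.8 mA > I_C = 27.2 mA, confirming saturation.

saturation; I_C ≈ 27 mA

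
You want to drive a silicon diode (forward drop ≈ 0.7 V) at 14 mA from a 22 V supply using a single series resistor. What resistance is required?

R ≈ 1.5 kΩ

The resistor drops V_S − V_D = 22 − 0.7 = 21.3 V at 14 mA.
R = 21.3 V / 14 mA = 1.52 kΩ.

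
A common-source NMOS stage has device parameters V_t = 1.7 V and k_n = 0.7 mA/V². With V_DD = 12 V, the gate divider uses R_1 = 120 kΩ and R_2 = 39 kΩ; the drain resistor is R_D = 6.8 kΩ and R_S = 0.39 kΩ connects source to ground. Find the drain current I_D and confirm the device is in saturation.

I_D ≈ 0.41 mA

V_G = V_DD·R_2/(R_1+R_2) = 12×39/159 = 2.94 V.
Assume saturation: I_D = (k_n/2)(V_GS − V_t)² with V_GS = V_G − I_D·R_S = 2.94 − 0.39·I_D.
Substituting gives 0.0532·I_D² − 1.34·I_D + 0.541 = 0, with roots I_D = 0.411 or 24.8 mA.
The root I_D = 24.8 mA gives V_GS = -6.71 V ≤ V_t, so take I_D = 0.411 mA.
Then V_GS = 2.78 V and V_DS = V_DD − I_D(R_D+R_S) = 12 − 0.411×7.19 = 9.05 V.
Saturation requires V_DS ≥ V_GS − V_t = 1.08 V; 9.05 ≥ 1.08 ✓.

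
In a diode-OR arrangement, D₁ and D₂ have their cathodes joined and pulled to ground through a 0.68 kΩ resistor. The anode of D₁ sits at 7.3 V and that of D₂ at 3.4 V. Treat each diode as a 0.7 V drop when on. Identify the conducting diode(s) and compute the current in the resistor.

Only D₁ conducts; I_R ≈ 9.7 mA

Assume both conduct. Then node N would need to be at both 7.3−0.7 = 6.6 V and 3.4−0.7 = 2.7 V, which is impossible.
Assume only D₁ conducts: V_N = 7.3 − 0.7 = 6.6 V, so I_R = 6.6/0.68 = 9.71 mA.
Check D₂: its anode-to-cathode voltage is 3.4 − 6.6 = -3.2 V < 0.7 V, so it is off. The assumption is consistent.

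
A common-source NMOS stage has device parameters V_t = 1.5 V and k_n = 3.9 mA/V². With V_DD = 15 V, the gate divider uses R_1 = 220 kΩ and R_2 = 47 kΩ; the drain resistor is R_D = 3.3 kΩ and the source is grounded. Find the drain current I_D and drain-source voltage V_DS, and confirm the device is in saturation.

V_G = V_DD·R_2/(R_1+R_2) = 15×47/267 = 2.64 V. With the source grounded, V_GS = V_G = 2.64 V.
Assume saturation: I_D = (k_n/2)(V_GS − V_t)² = (3.9/2)×(2.64 − 1.5)² = 1.95×1.14² = 2.54 mA.
V_DS = V_DD − I_D·R_D = 15 − 2.54×3.3 = 6.63 V.
Saturation requires V_DS ≥ V_GS − V_t = 1.14 V; 6.63 ≥ 1.14 ✓.

I_D ≈ 2.5 mA, V_DS ≈ 6.6 V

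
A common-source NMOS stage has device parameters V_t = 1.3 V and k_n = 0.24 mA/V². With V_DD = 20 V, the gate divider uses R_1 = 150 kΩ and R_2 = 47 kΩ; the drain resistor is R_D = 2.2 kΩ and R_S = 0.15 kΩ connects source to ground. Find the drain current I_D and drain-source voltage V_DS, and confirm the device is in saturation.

V_G = V_DD·R_2/(R_1+R_2) = 20×47/197 = 4.77 V.
Assume saturation: I_D = (k_n/2)(V_GS − V_t)² with V_GS = V_G − I_D·R_S = 4.77 − 0.15·I_D.
Substituting gives 0.0027·I_D² − 1.12·I_D + 1.45 = 0, with roots I_D = 1.29 or 415 mA.
The root I_D = 415 mA gives V_GS = -57.5 V ≤ V_t, so take I_D = 1.29 mA.
Then V_GS = 4.58 V and V_DS = V_DD − I_D(R_D+R_S) = 20 − 1.29×2.35 = 17 V.
Saturation requires V_DS ≥ V_GS − V_t = 3.28 V; 17 ≥ 3.28 ✓.

I_D ≈ 1.3 mA, V_DS ≈ 17 V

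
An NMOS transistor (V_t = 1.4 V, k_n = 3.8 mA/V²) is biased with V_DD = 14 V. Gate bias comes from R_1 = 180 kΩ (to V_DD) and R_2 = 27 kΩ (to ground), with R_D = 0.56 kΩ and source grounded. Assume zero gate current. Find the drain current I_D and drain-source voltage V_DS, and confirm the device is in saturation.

I_D ≈ 0.34 mA, V_DS ≈ 14 V

V_G = V_DD·R_2/(R_1+R_2) = 14×27/207 = 1.83 V. With the source grounded, V_GS = V_G = 1.83 V.
Assume saturation: I_D = (k_n/2)(V_GS − V_t)² = (3.8/2)×(1.83 − 1.4)² = 1.9×0.426² = 0.345 mA.
V_DS = V_DD − I_D·R_D = 14 − 0.345×0.56 = 13.8 V.
Saturation requires V_DS ≥ V_GS − V_t = 0.426 V; 13.8 ≥ 0.426 ✓.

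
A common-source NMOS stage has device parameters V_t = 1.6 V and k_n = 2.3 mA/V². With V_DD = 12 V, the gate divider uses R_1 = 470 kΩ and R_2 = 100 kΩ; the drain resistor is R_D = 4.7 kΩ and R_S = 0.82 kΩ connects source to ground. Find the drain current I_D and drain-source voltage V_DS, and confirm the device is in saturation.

V_G = V_DD·R_2/(R_1+R_2) = 12×100/570 = 2.11 V.
Assume saturation: I_D = (k_n/2)(V_GS − V_t)² with V_GS = V_G − I_D·R_S = 2.11 − 0.82·I_D.
Substituting gives 0.773·I_D² − 1.95·I_D + 0.294 = 0, with roots I_D = 0.161 or 2.37 mA.
The root I_D = 2.37 mA gives V_GS = 0.166 V ≤ V_t, so take I_D = 0.161 mA.
Then V_GS = 1.97 V and V_DS = V_DD − I_D(R_D+R_S) = 12 − 0.161×5.52 = 11.1 V.
Saturation requires V_DS ≥ V_GS − V_t = 0.374 V; 11.1 ≥ 0.374 ✓.

I_D ≈ 0.16 mA, V_DS ≈ 11 V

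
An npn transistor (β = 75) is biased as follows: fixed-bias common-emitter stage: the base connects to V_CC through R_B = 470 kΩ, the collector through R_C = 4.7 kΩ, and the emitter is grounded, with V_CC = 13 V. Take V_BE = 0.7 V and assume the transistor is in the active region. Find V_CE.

V_CE ≈ 3.8 V

Base loop: V_CC = I_B·R_B + V_BE, so I_B = (13 − 0.7)/470 kΩ = 0.0262 mA.
In the active region I_C = β·I_B = 75 × 0.0262 = 1.96 mA.
Collector loop: V_CE = V_CC − I_C·R_C = 13 − 1.96×4.7 = 3.77 V.
Since V_CE = 3.77 V > V_CE(sat) ≈ 0.2 V, the transistor is in the active region as assumed.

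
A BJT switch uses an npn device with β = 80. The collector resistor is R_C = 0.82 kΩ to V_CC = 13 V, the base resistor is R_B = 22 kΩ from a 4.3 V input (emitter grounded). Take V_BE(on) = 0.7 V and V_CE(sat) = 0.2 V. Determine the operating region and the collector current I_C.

Assume active. Base-emitter loop: I_B = (V_BB − V_BE)/R_B = (4.3 − 0.7)/22 = 0.164 mA.
I_C = β·I_B = 80×0.164 = 13.1 mA.
V_CE = V_CC − I_C·R_C = 13 − 13.1×0.82 = 2.27 V > V_CE(sat), so the active-region assumption holds.

active; I_C ≈ 13 mA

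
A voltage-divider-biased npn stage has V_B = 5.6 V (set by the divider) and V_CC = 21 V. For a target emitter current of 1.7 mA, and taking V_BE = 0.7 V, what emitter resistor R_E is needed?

V_E = V_B − V_BE = 5.6 − 0.7 = 4.9 V.
R_E = V_E / I_E = 4.9 / 1.7 = 2.88 kΩ.

R_E ≈ 2.9 kΩ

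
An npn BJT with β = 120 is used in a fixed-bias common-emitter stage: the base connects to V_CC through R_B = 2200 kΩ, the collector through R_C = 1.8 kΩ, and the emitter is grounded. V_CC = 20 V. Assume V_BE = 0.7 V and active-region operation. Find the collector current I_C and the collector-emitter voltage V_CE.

Base loop: V_CC = I_B·R_B + V_BE, so I_B = (20 − 0.7)/2200 kΩ = 0.00877 mA.
In the active region I_C = β·I_B = 120 × 0.00877 = 1.05 mA.
Collector loop: V_CE = V_CC − I_C·R_C = 20 − 1.05×1.8 = 18.1 V.
Since V_CE = 18.1 V > V_CE(sat) ≈ 0.2 V, the transistor is in the active region as assumed.

I_C ≈ 1.1 mA, V_CE ≈ 18 V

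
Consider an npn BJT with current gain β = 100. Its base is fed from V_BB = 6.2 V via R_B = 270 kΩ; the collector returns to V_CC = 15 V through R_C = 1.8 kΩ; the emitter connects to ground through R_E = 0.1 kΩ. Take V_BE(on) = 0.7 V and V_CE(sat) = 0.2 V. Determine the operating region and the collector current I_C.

active; I_C ≈ 2 mA

Assume active. Base-emitter loop: I_B = (V_BB − V_BE)/(R_B + (β+1)R_E) = (6.2 − 0.7)/(270 + 101×0.1) = 0.0196 mA.
I_C = β·I_B = 100×0.0196 = 1.96 mA.
V_CE = V_CC − I_C·R_C − I_E·R_E = 15 − 1.96×1.8 − 1.98×0.1 = 11.3 V > V_CE(sat), so the active-region assumption holds.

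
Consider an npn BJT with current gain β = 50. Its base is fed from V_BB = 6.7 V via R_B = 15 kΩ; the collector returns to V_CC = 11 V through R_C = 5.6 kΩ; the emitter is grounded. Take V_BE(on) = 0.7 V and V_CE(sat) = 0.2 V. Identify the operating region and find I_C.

saturation; I_C ≈ 1.9 mA

Assume active: I_B = (6.7 − 0.7)/15 = 0.4 mA, giving I_C = β·I_B = 20 mA.
But then V_CE = 11 − 20×5.6 = -101 V < V_CE(sat) = 0.2 V — impossible in the active region.
So the transistor is saturated. With V_CE = 0.2 V, I_C = (V_CC − 0.2)/R_C = 10.8/5.6 = 1.93 mA.
Check: β·I_B = 20 mA > I_C = 1.93 mA, confirming saturation.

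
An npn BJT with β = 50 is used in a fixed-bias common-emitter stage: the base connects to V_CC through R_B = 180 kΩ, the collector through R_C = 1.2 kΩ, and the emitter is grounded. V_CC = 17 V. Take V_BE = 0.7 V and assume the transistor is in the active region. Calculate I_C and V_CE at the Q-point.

Base loop: V_CC = I_B·R_B + V_BE, so I_B = (17 − 0.7)/180 kΩ = 0.0906 mA.
In the active region I_C = β·I_B = 50 × 0.0906 = 4.53 mA.
Collector loop: V_CE = V_CC − I_C·R_C = 17 − 4.53×1.2 = 11.6 V.
Since V_CE = 11.6 V > V_CE(sat) ≈ 0.2 V, the transistor is in the active region as assumed.

I_C ≈ 4.5 mA, V_CE ≈ 12 V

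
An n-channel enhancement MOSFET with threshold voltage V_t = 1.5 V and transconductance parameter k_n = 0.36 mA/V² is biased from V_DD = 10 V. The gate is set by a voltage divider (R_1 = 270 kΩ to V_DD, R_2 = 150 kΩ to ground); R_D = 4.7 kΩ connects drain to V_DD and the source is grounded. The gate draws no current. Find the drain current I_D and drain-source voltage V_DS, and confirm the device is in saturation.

I_D ≈ 0.77 mA, V_DS ≈ 6.4 V

V_G = V_DD·R_2/(R_1+R_2) = 10×150/420 = 3.57 V. With the source grounded, V_GS = V_G = 3.57 V.
Assume saturation: I_D = (k_n/2)(V_GS − V_t)² = (0.36/2)×(3.57 − 1.5)² = 0.18×2.07² = 0.772 mA.
V_DS = V_DD − I_D·R_D = 10 − 0.772×4.7 = 6.37 V.
Saturation requires V_DS ≥ V_GS − V_t = 2.07 V; 6.37 ≥ 2.07 ✓.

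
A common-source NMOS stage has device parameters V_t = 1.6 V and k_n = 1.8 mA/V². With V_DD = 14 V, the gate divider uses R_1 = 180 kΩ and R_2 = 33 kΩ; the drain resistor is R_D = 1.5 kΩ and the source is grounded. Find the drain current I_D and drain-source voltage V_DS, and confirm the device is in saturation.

V_G = V_DD·R_2/(R_1+R_2) = 14×33/213 = 2.17 V. With the source grounded, V_GS = V_G = 2.17 V.
Assume saturation: I_D = (k_n/2)(V_GS − V_t)² = (1.8/2)×(2.17 − 1.6)² = 0.9×0.569² = 0.291 mA.
V_DS = V_DD − I_D·R_D = 14 − 0.291×1.5 = 13.6 V.
Saturation requires V_DS ≥ V_GS − V_t = 0.569 V; 13.6 ≥ 0.569 ✓.

I_D ≈ 0.29 mA, V_DS ≈ 14 V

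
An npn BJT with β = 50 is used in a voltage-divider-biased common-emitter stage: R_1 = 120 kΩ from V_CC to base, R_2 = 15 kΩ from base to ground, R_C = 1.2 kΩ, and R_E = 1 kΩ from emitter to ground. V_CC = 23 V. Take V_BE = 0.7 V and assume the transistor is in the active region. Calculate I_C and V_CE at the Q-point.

I_C ≈ 1.4 mA, V_CE ≈ 20 V

Thevenize the base divider: V_Th = V_CC·R_2/(R_1+R_2) = 23×15/135 = 2.56 V, R_Th = R_1‖R_2 = 13.3 kΩ.
Base-emitter loop: V_Th = I_B·R_Th + V_BE + (β+1)I_B·R_E, so I_B = (2.56 − 0.7) / (13.3 + 51×1) = 0.0288 mA.
I_C = β·I_B = 50×0.0288 = 1.44 mA, and I_E = (β+1)I_B = 1.47 mA.
V_CE = V_CC − I_C·R_C − I_E·R_E = 23 − 1.44×1.2 − 1.47×1 = 19.8 V.
V_CE = 19.8 V > 0.2 V confirms active-region operation.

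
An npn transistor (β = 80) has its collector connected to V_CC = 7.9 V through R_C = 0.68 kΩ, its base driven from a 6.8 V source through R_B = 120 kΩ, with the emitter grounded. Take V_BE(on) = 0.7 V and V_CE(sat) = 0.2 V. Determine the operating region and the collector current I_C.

active; I_C ≈ 4.1 mA

Assume active. Base-emitter loop: I_B = (V_BB − V_BE)/R_B = (6.8 − 0.7)/120 = 0.0508 mA.
I_C = β·I_B = 80×0.0508 = 4.07 mA.
V_CE = V_CC − I_C·R_C = 7.9 − 4.07×0.68 = 5.13 V > V_CE(sat), so the active-region assumption holds.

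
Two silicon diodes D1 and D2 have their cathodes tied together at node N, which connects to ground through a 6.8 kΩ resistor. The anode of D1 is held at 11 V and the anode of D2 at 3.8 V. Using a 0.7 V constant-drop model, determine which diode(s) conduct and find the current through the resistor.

Only D1 conducts; I_R ≈ 1.5 mA

Assume both conduct. Then node N would need to be at both 11−0.7 = 10.3 V and 3.8−0.7 = 3.1 V, which is impossible.
Assume only D1 conducts: V_N = 11 − 0.7 = 10.3 V, so I_R = 10.3/6.8 = 1.51 mA.
Check D2: its anode-to-cathode voltage is 3.8 − 10.3 = -6.5 V < 0.7 V, so it is off. The assumption is consistent.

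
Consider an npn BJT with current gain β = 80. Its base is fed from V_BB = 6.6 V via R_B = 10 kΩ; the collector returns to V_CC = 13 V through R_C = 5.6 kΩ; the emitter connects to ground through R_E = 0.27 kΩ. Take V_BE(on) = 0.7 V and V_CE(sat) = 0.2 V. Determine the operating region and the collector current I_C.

Assume active: I_B = (6.6 − 0.7)/(10 + 81×0.27) = 0.185 mA, I_C = β·I_B = 14.8 mA.
Then V_CE = 13 − 14.8×5.6 − 15×0.27 = -74 V < 0.2 V — the active assumption fails.
Re-solve with V_CE = 0.2 V. KCL at the emitter: V_E/R_E = (V_BB−0.7−V_E)/R_B + (V_CC−0.2−V_E)/R_C, giving V_E = 0.722 V.
I_C = (V_CC − 0.2 − V_E)/R_C = (12.8 − 0.722)/5.6 = 2.16 mA.
Check: I_B = (5.9 − 0.722)/10 = 0.518 mA, and β·I_B = 41.4 mA > I_C, confirming saturation.

saturation; I_C ≈ 2.2 mA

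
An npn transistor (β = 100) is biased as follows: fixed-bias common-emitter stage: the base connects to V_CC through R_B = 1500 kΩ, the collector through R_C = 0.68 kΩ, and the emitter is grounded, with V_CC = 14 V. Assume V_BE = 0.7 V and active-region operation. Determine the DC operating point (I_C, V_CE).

Base loop: V_CC = I_B·R_B + V_BE, so I_B = (14 − 0.7)/1500 kΩ = 0.00887 mA.
In the active region I_C = β·I_B = 100 × 0.00887 = 0.887 mA.
Collector loop: V_CE = V_CC − I_C·R_C = 14 − 0.887×0.68 = 13.4 V.
Since V_CE = 13.4 V > V_CE(sat) ≈ 0.2 V, the transistor is in the active region as assumed.

I_C ≈ 0.89 mA, V_CE ≈ 13 V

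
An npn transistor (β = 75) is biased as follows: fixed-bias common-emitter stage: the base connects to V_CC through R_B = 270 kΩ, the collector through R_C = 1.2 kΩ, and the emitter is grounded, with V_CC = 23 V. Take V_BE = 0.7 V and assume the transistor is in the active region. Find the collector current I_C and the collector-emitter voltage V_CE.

I_C ≈ 6.2 mA, V_CE ≈ 16 V

Base loop: V_CC = I_B·R_B + V_BE, so I_B = (23 − 0.7)/270 kΩ = 0.0826 mA.
In the active region I_C = β·I_B = 75 × 0.0826 = 6.19 mA.
Collector loop: V_CE = V_CC − I_C·R_C = 23 − 6.19×1.2 = 15.6 V.
Since V_CE = 15.6 V > V_CE(sat) ≈ 0.2 V, the transistor is in the active region as assumed.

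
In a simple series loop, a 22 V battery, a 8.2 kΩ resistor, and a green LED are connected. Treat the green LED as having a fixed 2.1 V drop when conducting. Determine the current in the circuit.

I ≈ 2.4 mA

KVL around the loop: 22 = V_D + I·R = 2.1 + I × 8.2 kΩ.
So I = (22 − 2.1) / 8.2 kΩ = 19.9 / 8.2 = 2.43 mA.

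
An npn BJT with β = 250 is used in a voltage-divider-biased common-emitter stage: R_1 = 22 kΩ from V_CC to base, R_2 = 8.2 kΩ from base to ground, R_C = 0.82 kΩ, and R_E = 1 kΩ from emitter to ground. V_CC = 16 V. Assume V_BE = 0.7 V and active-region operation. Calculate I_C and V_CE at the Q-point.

I_C ≈ 3.5 mA, V_CE ≈ 9.5 V

Thevenize the base divider: V_Th = V_CC·R_2/(R_1+R_2) = 16×8.2/30.2 = 4.34 V, R_Th = R_1‖R_2 = 5.97 kΩ.
Base-emitter loop: V_Th = I_B·R_Th + V_BE + (β+1)I_B·R_E, so I_B = (4.34 − 0.7) / (5.97 + 251×1) = 0.0142 mA.
I_C = β·I_B = 250×0.0142 = 3.55 mA, and I_E = (β+1)I_B = 3.56 mA.
V_CE = V_CC − I_C·R_C − I_E·R_E = 16 − 3.55×0.82 − 3.56×1 = 9.53 V.
V_CE = 9.53 V > 0.2 V confirms active-region operation.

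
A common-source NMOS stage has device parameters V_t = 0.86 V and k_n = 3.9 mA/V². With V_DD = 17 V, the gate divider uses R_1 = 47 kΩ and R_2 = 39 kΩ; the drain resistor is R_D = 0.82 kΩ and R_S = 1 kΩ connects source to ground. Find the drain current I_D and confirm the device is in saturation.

I_D ≈ 5.2 mA

V_G = V_DD·R_2/(R_1+R_2) = 17×39/86 = 7.71 V.
Assume saturation: I_D = (k_n/2)(V_GS − V_t)² with V_GS = V_G − I_D·R_S = 7.71 − 1·I_D.
Substituting gives 1.95·I_D² − 27.7·I_D + 91.5 = 0, with roots I_D = 5.21 or 9 mA.
The root I_D = 9 mA gives V_GS = -1.29 V ≤ V_t, so take I_D = 5.21 mA.
Then V_GS = 2.5 V and V_DS = V_DD − I_D(R_D+R_S) = 17 − 5.21×1.82 = 7.51 V.
Saturation requires V_DS ≥ V_GS − V_t = 1.64 V; 7.51 ≥ 1.64 ✓.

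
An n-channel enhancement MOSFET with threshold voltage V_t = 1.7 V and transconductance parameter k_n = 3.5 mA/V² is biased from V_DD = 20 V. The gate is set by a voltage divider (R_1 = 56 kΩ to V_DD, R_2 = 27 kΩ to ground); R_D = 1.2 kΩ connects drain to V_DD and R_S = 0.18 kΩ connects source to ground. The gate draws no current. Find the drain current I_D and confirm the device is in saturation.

I_D ≈ 12 mA

V_G = V_DD·R_2/(R_1+R_2) = 20×27/83 = 6.51 V.
Assume saturation: I_D = (k_n/2)(V_GS − V_t)² with V_GS = V_G − I_D·R_S = 6.51 − 0.18·I_D.
Substituting gives 0.0567·I_D² − 4.03·I_D + 40.4 = 0, with roots I_D = 12.1 or 58.9 mA.
The root I_D = 58.9 mA gives V_GS = -4.1 V ≤ V_t, so take I_D = 12.1 mA.
Then V_GS = 4.33 V and V_DS = V_DD − I_D(R_D+R_S) = 20 − 12.1×1.38 = 3.31 V.
Saturation requires V_DS ≥ V_GS − V_t = 2.63 V; 3.31 ≥ 2.63 ✓.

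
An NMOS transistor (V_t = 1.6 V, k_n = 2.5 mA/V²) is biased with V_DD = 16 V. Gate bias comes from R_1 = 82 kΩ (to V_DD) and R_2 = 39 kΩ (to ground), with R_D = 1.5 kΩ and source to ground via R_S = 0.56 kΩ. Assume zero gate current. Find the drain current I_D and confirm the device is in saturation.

I_D ≈ 3.4 mA

V_G = V_DD·R_2/(R_1+R_2) = 16×39/121 = 5.16 V.
Assume saturation: I_D = (k_n/2)(V_GS − V_t)² with V_GS = V_G − I_D·R_S = 5.16 − 0.56·I_D.
Substituting gives 0.392·I_D² − 5.98·I_D + 15.8 = 0, with roots I_D = 3.4 or 11.8 mA.
The root I_D = 11.8 mA gives V_GS = -1.48 V ≤ V_t, so take I_D = 3.4 mA.
Then V_GS = 3.25 V and V_DS = V_DD − I_D(R_D+R_S) = 16 − 3.4×2.06 = 8.99 V.
Saturation requires V_DS ≥ V_GS − V_t = 1.65 V; 8.99 ≥ 1.65 ✓.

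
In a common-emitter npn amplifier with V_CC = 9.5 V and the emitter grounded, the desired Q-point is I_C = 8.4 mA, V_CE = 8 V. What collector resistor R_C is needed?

R_C ≈ 0.18 kΩ

Collector loop: V_CC = I_C·R_C + V_CE.
R_C = (V_CC − V_CE)/I_C = (9.5 − 8)/8.4 = 0.179 kΩ.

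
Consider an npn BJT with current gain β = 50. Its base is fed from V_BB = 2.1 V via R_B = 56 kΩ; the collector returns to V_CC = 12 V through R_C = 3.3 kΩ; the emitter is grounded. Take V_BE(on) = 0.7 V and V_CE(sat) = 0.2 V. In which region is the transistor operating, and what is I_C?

active; I_C ≈ 1.2 mA

Assume active. Base-emitter loop: I_B = (V_BB − V_BE)/R_B = (2.1 − 0.7)/56 = 0.025 mA.
I_C = β·I_B = 50×0.025 = 1.25 mA.
V_CE = V_CC − I_C·R_C = 12 − 1.25×3.3 = 7.88 V > V_CE(sat), so the active-region assumption holds.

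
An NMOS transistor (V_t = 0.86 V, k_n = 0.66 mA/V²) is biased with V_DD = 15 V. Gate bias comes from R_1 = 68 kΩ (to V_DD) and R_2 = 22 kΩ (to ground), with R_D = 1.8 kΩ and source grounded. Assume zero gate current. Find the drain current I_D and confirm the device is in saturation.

I_D ≈ 2.6 mA

V_G = V_DD·R_2/(R_1+R_2) = 15×22/90 = 3.67 V. With the source grounded, V_GS = V_G = 3.67 V.
Assume saturation: I_D = (k_n/2)(V_GS − V_t)² = (0.66/2)×(3.67 − 0.86)² = 0.33×2.81² = 2.6 mA.
V_DS = V_DD − I_D·R_D = 15 − 2.6×1.8 = 10.3 V.
Saturation requires V_DS ≥ V_GS − V_t = 2.81 V; 10.3 ≥ 2.81 ✓.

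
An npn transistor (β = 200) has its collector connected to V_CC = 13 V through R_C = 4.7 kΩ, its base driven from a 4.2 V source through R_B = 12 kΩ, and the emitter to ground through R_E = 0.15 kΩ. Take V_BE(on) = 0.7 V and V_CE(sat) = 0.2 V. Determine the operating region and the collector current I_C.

Assume active: I_B = (4.2 − 0.7)/(12 + 201×0.15) = 0.083 mA, I_C = β·I_B = 16.6 mA.
Then V_CE = 13 − 16.6×4.7 − 16.7×0.15 = -67.6 V < 0.2 V — the active assumption fails.
Re-solve with V_CE = 0.2 V. KCL at the emitter: V_E/R_E = (V_BB−0.7−V_E)/R_B + (V_CC−0.2−V_E)/R_C, giving V_E = 0.433 V.
I_C = (V_CC − 0.2 − V_E)/R_C = (12.8 − 0.433)/4.7 = 2.63 mA.
Check: I_B = (3.5 − 0.433)/12 = 0.256 mA, and β·I_B = 51.1 mA > I_C, confirming saturation.

saturation; I_C ≈ 2.6 mA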